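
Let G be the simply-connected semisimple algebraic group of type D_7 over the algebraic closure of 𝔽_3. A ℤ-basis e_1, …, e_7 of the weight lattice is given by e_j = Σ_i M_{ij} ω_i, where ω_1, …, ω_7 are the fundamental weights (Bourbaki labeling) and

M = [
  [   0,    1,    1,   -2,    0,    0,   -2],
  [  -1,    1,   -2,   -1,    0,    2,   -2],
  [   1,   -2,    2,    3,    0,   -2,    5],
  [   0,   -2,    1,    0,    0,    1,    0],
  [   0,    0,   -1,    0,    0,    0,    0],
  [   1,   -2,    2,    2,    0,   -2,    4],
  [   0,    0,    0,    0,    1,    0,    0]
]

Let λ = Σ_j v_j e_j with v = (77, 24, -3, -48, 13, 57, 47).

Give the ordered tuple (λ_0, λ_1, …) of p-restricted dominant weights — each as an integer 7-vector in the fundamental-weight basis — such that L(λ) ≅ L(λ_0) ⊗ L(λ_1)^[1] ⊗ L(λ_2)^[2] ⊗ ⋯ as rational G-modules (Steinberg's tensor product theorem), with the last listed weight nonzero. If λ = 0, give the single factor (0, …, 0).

Change of basis e → ω: c = M·v where v = (77, 24, -3, -48, 13, 57, 47):
  c_1 = (0)·(77) + (1)·(24) + (1)·(-3) + (-2)·(-48) + (0)·(13) + (0)·(57) + (-2)·(47) = 23
  c_2 = (-1)·(77) + (1)·(24) + (-2)·(-3) + (-1)·(-48) + (0)·(13) + (2)·(57) + (-2)·(47) = 21
  c_3 = (1)·(77) + (-2)·(24) + (2)·(-3) + (3)·(-48) + (0)·(13) + (-2)·(57) + (5)·(47) = 0
  c_4 = (0)·(77) + (-2)·(24) + (1)·(-3) + (0)·(-48) + (0)·(13) + (1)·(57) + (0)·(47) = 6
  c_5 = (0)·(77) + (0)·(24) + (-1)·(-3) + (0)·(-48) + (0)·(13) + (0)·(57) + (0)·(47) = 3
  c_6 = (1)·(77) + (-2)·(24) + (2)·(-3) + (2)·(-48) + (0)·(13) + (-2)·(57) + (4)·(47) = 1
  c_7 = (0)·(77) + (0)·(24) + (0)·(-3) + (0)·(-48) + (1)·(13) + (0)·(57) + (0)·(47) = 13
Base-3 expansion of each c_i:
  c_1 = 23 = 2·3^0 + 1·3^1 + 2·3^2
  c_2 = 21 = 0·3^0 + 1·3^1 + 2·3^2
  c_3 = 0
  c_4 = 6 = 0·3^0 + 2·3^1
  c_5 = 3 = 0·3^0 + 1·3^1
  c_6 = 1 = 1·3^0
  c_7 = 13 = 1·3^0 + 1·3^1 + 1·3^2
λ_0 = (2, 0, 0, 0, 0, 1, 1)
λ_1 = (1, 1, 0, 2, 1, 0, 1)
λ_2 = (2, 2, 0, 0, 0, 0, 1)

((2, 0, 0, 0, 0, 1, 1), (1, 1, 0, 2, 1, 0, 1), (2, 2, 0, 0, 0, 0, 1))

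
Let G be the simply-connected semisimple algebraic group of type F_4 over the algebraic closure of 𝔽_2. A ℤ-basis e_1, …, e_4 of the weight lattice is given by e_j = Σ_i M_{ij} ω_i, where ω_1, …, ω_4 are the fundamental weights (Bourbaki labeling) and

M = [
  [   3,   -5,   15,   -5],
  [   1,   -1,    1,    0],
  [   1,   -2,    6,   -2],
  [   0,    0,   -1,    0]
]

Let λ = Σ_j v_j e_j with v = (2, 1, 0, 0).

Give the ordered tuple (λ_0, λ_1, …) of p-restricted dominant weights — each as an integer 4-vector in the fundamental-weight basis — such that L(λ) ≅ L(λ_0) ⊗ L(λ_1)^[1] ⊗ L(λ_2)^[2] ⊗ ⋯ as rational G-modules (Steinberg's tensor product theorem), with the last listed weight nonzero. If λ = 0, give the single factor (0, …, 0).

Converting to the ω-basis (c_i = row i of M dotted with v = (2, 1, 0, 0)):
  c_1 = 3·2 + (-5)·(1) + 15·0 + (-5)·(0) = 1
  c_2 = 1·2 + (-1)·(1) + 1·0 + 0·0 = 1
  c_3 = 1·2 + (-2)·(1) + 6·0 + (-2)·(0) = 0
  c_4 = 0·2 + 0·1 + (-1)·(0) + 0·0 = 0
p = 2; digits c_i = Σ_j d_{ij}·2^j, 0 ≤ d_{ij} < 2:
  c_1 = 1 = 1·2^0
  c_2 = 1 = 1·2^0
  c_3 = 0
  c_4 = 0
λ_0 = (1, 1, 0, 0)

((1, 1, 0, 0),)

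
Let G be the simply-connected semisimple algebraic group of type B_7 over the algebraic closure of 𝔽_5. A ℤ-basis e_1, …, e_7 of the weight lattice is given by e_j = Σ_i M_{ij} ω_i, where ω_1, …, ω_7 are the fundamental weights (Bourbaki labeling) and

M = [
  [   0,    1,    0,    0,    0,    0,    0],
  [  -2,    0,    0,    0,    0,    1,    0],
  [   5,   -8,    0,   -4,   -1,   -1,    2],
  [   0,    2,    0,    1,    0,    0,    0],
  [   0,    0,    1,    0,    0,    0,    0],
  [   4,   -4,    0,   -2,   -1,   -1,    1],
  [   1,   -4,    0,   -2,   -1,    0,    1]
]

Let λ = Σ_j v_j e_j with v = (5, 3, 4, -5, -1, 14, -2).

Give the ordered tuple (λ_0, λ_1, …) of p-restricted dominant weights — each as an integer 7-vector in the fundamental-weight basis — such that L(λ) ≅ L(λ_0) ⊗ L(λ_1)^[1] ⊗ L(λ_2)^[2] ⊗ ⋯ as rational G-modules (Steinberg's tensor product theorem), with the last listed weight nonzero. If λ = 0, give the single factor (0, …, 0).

ω-coordinates c = M·v, v = (5, 3, 4, -5, -1, 14, -2):
  c_1 = 0·5 + 1·3 + 0·4 + (0)·(-5) + (0)·(-1) + 0·14 + (0)·(-2) = 3
  c_2 = (-2)·(5) + 0·3 + 0·4 + (0)·(-5) + (0)·(-1) + 1·14 + (0)·(-2) = 4
  c_3 = 5·5 + (-8)·(3) + 0·4 + (-4)·(-5) + (-1)·(-1) + (-1)·(14) + (2)·(-2) = 4
  c_4 = 0·5 + 2·3 + 0·4 + (1)·(-5) + (0)·(-1) + 0·14 + (0)·(-2) = 1
  c_5 = 0·5 + 0·3 + 1·4 + (0)·(-5) + (0)·(-1) + 0·14 + (0)·(-2) = 4
  c_6 = 4·5 + (-4)·(3) + 0·4 + (-2)·(-5) + (-1)·(-1) + (-1)·(14) + (1)·(-2) = 3
  c_7 = 1·5 + (-4)·(3) + 0·4 + (-2)·(-5) + (-1)·(-1) + 0·14 + (1)·(-2) = 2
Base-5 expansion of each c_i:
  c_1 = 3 = 3·5^0
  c_2 = 4 = 4·5^0
  c_3 = 4 = 4·5^0
  c_4 = 1 = 1·5^0
  c_5 = 4 = 4·5^0
  c_6 = 3 = 3·5^0
  c_7 = 2 = 2·5^0
p-restricted factor λ_0 = (3, 4, 4, 1, 4, 3, 2)

((3, 4, 4, 1, 4, 3, 2),)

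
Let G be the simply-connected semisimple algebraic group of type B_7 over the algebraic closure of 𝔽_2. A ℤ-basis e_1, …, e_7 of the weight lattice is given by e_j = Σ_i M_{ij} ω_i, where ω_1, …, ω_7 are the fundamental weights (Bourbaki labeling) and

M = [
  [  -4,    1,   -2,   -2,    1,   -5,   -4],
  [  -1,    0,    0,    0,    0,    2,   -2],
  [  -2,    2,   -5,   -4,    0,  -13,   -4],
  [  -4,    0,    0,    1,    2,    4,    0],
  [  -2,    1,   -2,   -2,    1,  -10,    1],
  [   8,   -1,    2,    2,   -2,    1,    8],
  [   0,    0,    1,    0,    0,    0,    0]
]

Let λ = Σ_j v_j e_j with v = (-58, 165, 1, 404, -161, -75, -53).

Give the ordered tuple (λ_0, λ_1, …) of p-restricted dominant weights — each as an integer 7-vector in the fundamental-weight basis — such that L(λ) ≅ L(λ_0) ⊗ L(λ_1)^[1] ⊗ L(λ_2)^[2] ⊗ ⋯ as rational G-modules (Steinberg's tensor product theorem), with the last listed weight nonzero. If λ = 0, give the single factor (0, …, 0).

((1, 0, 0, 0, 1, 0, 1), (0, 1, 0, 1, 1, 0, 0), (1, 1, 1, 1, 1, 1, 0), (1, 1, 1, 1, 0, 0, 0))

In the fundamental-weight basis, λ has coordinates c = M·v (v = (-58, 165, 1, 404, -161, -75, -53)):
  c_1 = (-4)·(-58) + 1·165 + (-2)·(1) + (-2)·(404) + (1)·(-161) + (-5)·(-75) + (-4)·(-53) = 13
  c_2 = (-1)·(-58) + 0·165 + 0·1 + 0·404 + (0)·(-161) + (2)·(-75) + (-2)·(-53) = 14
  c_3 = (-2)·(-58) + 2·165 + (-5)·(1) + (-4)·(404) + (0)·(-161) + (-13)·(-75) + (-4)·(-53) = 12
  c_4 = (-4)·(-58) + 0·165 + 0·1 + 1·404 + (2)·(-161) + (4)·(-75) + (0)·(-53) = 14
  c_5 = (-2)·(-58) + 1·165 + (-2)·(1) + (-2)·(404) + (1)·(-161) + (-10)·(-75) + (1)·(-53) = 7
  c_6 = (8)·(-58) + (-1)·(165) + 2·1 + 2·404 + (-2)·(-161) + (1)·(-75) + (8)·(-53) = 4
  c_7 = (0)·(-58) + 0·165 + 1·1 + 0·404 + (0)·(-161) + (0)·(-75) + (0)·(-53) = 1
Writing each c_i in base p = 2:
  c_1 = 13 = 1·2^0 + 0·2^1 + 1·2^2 + 1·2^3
  c_2 = 14 = 0·2^0 + 1·2^1 + 1·2^2 + 1·2^3
  c_3 = 12 = 0·2^0 + 0·2^1 + 1·2^2 + 1·2^3
  c_4 = 14 = 0·2^0 + 1·2^1 + 1·2^2 + 1·2^3
  c_5 = 7 = 1·2^0 + 1·2^1 + 1·2^2
  c_6 = 4 = 0·2^0 + 0·2^1 + 1·2^2
  c_7 = 1 = 1·2^0
Factor λ_0 = (1, 0, 0, 0, 1, 0, 1)
Factor λ_1 = (0, 1, 0, 1, 1, 0, 0)
Factor λ_2 = (1, 1, 1, 1, 1, 1, 0)
Factor λ_3 = (1, 1, 1, 1, 0, 0, 0)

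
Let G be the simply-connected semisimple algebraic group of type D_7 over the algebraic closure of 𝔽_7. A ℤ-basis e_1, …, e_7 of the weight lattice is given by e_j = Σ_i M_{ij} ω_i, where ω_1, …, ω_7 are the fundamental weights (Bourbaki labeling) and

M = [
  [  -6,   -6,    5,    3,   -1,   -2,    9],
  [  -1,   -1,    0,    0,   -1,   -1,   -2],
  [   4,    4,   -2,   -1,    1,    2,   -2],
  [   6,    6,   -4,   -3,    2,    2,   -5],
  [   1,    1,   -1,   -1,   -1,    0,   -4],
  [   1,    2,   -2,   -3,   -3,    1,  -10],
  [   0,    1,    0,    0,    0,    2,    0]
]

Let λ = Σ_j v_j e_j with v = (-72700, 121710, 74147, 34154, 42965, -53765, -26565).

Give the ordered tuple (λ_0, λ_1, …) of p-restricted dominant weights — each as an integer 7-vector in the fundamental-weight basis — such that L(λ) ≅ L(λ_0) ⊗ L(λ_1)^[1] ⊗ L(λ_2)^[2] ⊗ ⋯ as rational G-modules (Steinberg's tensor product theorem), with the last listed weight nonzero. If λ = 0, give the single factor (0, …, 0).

((4, 3, 1, 5, 0, 0, 5), (1, 3, 0, 1, 5, 2, 2), (3, 3, 2, 1, 4, 4, 2), (6, 1, 6, 4, 4, 1, 6), (1, 6, 0, 2, 1, 1, 5))

In the fundamental-weight basis, λ has coordinates c = M·v (v = (-72700, 121710, 74147, 34154, 42965, -53765, -26565)):
  c_1 = -6*-72700 + -6*121710 + 5*74147 + 3*34154 + -1*42965 + -2*-53765 + 9*-26565 = 4617
  c_2 = -1*-72700 + -1*121710 + 0*74147 + 0*34154 + -1*42965 + -1*-53765 + -2*-26565 = 14920
  c_3 = 4*-72700 + 4*121710 + -2*74147 + -1*34154 + 1*42965 + 2*-53765 + -2*-26565 = 2157
  c_4 = 6*-72700 + 6*121710 + -4*74147 + -3*34154 + 2*42965 + 2*-53765 + -5*-26565 = 6235
  c_5 = 1*-72700 + 1*121710 + -1*74147 + -1*34154 + -1*42965 + 0*-53765 + -4*-26565 = 4004
  c_6 = 1*-72700 + 2*121710 + -2*74147 + -3*34154 + -3*42965 + 1*-53765 + -10*-26565 = 2954
  c_7 = 0*-72700 + 1*121710 + 0*74147 + 0*34154 + 0*42965 + 2*-53765 + 0*-26565 = 14180
p = 7; digits c_i = Σ_j d_{ij}·7^j, 0 ≤ d_{ij} < 7:
  c_1 = 4617 = 4·7^0 + 1·7^1 + 3·7^2 + 6·7^3 + 1·7^4
  c_2 = 14920 = 3·7^0 + 3·7^1 + 3·7^2 + 1·7^3 + 6·7^4
  c_3 = 2157 = 1·7^0 + 0·7^1 + 2·7^2 + 6·7^3
  c_4 = 6235 = 5·7^0 + 1·7^1 + 1·7^2 + 4·7^3 + 2·7^4
  c_5 = 4004 = 0·7^0 + 5·7^1 + 4·7^2 + 4·7^3 + 1·7^4
  c_6 = 2954 = 0·7^0 + 2·7^1 + 4·7^2 + 1·7^3 + 1·7^4
  c_7 = 14180 = 5·7^0 + 2·7^1 + 2·7^2 + 6·7^3 + 5·7^4
λ_0 = (4, 3, 1, 5, 0, 0, 5)
λ_1 = (1, 3, 0, 1, 5, 2, 2)
λ_2 = (3, 3, 2, 1, 4, 4, 2)
λ_3 = (6, 1, 6, 4, 4, 1, 6)
λ_4 = (1, 6, 0, 2, 1, 1, 5)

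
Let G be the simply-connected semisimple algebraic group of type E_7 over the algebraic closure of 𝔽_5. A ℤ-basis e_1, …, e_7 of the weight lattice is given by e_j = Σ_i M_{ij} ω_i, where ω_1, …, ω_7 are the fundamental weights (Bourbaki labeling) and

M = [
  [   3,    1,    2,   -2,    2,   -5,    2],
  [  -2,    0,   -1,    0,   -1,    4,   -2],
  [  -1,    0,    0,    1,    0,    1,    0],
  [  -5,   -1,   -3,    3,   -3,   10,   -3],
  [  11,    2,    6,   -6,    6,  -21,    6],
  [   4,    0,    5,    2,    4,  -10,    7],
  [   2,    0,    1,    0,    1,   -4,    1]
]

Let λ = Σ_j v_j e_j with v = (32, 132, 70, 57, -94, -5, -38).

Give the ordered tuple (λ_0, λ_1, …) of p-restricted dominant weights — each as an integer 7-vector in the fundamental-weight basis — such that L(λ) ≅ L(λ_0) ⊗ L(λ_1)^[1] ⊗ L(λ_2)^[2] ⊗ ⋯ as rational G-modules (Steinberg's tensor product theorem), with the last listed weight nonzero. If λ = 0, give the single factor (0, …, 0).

ω-coordinates c = M·v, v = (32, 132, 70, 57, -94, -5, -38):
  c_1 = 3·32 + 1·132 + 2·70 + (-2)·(57) + (2)·(-94) + (-5)·(-5) + (2)·(-38) = 15
  c_2 = (-2)·(32) + 0·132 + (-1)·(70) + 0·57 + (-1)·(-94) + (4)·(-5) + (-2)·(-38) = 16
  c_3 = (-1)·(32) + 0·132 + 0·70 + 1·57 + (0)·(-94) + (1)·(-5) + (0)·(-38) = 20
  c_4 = (-5)·(32) + (-1)·(132) + (-3)·(70) + 3·57 + (-3)·(-94) + (10)·(-5) + (-3)·(-38) = 15
  c_5 = 11·32 + 2·132 + 6·70 + (-6)·(57) + (6)·(-94) + (-21)·(-5) + (6)·(-38) = 7
  c_6 = 4·32 + 0·132 + 5·70 + 2·57 + (4)·(-94) + (-10)·(-5) + (7)·(-38) = 0
  c_7 = 2·32 + 0·132 + 1·70 + 0·57 + (1)·(-94) + (-4)·(-5) + (1)·(-38) = 22
Expand coordinatewise in base 5:
  c_1 = 15 = 0·5^0 + 3·5^1
  c_2 = 16 = 1·5^0 + 3·5^1
  c_3 = 20 = 0·5^0 + 4·5^1
  c_4 = 15 = 0·5^0 + 3·5^1
  c_5 = 7 = 2·5^0 + 1·5^1
  c_6 = 0
  c_7 = 22 = 2·5^0 + 4·5^1
Factor λ_0 = (0, 1, 0, 0, 2, 0, 2)
Factor λ_1 = (3, 3, 4, 3, 1, 0, 4)

((0, 1, 0, 0, 2, 0, 2), (3, 3, 4, 3, 1, 0, 4))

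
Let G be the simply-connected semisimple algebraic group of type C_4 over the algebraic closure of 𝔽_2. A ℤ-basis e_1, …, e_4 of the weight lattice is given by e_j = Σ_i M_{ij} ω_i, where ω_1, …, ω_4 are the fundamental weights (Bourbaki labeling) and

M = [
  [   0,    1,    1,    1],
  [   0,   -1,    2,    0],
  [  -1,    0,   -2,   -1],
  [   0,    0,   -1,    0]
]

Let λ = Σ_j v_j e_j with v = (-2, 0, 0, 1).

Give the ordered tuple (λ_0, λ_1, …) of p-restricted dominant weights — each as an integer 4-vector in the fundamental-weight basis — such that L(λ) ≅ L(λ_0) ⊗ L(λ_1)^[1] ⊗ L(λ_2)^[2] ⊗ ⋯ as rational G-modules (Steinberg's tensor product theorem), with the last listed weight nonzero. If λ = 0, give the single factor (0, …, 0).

((1, 0, 1, 0),)

Converting to the ω-basis (c_i = row i of M dotted with v = (-2, 0, 0, 1)):
  c_1 = (0)·(-2) + 1·0 + 1·0 + 1·1 = 1
  c_2 = (0)·(-2) + (-1)·(0) + 2·0 + 0·1 = 0
  c_3 = (-1)·(-2) + 0·0 + (-2)·(0) + (-1)·(1) = 1
  c_4 = (0)·(-2) + 0·0 + (-1)·(0) + 0·1 = 0
Expand coordinatewise in base 2:
  c_1 = 1 = 1·2^0
  c_2 = 0
  c_3 = 1 = 1·2^0
  c_4 = 0
λ_0 = (1, 0, 1, 0)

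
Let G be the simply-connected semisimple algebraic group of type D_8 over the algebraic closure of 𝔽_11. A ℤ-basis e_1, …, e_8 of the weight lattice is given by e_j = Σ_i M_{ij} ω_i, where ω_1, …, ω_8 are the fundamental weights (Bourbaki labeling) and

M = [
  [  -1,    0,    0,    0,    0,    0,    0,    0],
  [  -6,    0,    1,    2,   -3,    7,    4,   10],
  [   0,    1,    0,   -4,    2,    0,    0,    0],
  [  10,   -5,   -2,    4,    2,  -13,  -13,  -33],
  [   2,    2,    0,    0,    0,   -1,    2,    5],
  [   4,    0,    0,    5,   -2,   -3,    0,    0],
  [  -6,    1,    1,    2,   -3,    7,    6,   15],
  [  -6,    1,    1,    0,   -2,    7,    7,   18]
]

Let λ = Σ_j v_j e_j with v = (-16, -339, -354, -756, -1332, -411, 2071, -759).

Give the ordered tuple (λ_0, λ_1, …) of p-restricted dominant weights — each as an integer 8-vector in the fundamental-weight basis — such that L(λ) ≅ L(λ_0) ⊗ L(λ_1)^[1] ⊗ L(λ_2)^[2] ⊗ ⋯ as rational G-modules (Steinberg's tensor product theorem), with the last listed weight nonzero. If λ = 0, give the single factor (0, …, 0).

Converting to the ω-basis (c_i = row i of M dotted with v = (-16, -339, -354, -756, -1332, -411, 2071, -759)):
  c_1 = (-1)·(-16) + (0)·(-339) + (0)·(-354) + (0)·(-756) + (0)·(-1332) + (0)·(-411) + (0)·(2071) + (0)·(-759) = 16
  c_2 = (-6)·(-16) + (0)·(-339) + (1)·(-354) + (2)·(-756) + (-3)·(-1332) + (7)·(-411) + (4)·(2071) + (10)·(-759) = 43
  c_3 = (0)·(-16) + (1)·(-339) + (0)·(-354) + (-4)·(-756) + (2)·(-1332) + (0)·(-411) + (0)·(2071) + (0)·(-759) = 21
  c_4 = (10)·(-16) + (-5)·(-339) + (-2)·(-354) + (4)·(-756) + (2)·(-1332) + (-13)·(-411) + (-13)·(2071) + (-33)·(-759) = 22
  c_5 = (2)·(-16) + (2)·(-339) + (0)·(-354) + (0)·(-756) + (0)·(-1332) + (-1)·(-411) + (2)·(2071) + (5)·(-759) = 48
  c_6 = (4)·(-16) + (0)·(-339) + (0)·(-354) + (5)·(-756) + (-2)·(-1332) + (-3)·(-411) + (0)·(2071) + (0)·(-759) = 53
  c_7 = (-6)·(-16) + (1)·(-339) + (1)·(-354) + (2)·(-756) + (-3)·(-1332) + (7)·(-411) + (6)·(2071) + (15)·(-759) = 51
  c_8 = (-6)·(-16) + (1)·(-339) + (1)·(-354) + (0)·(-756) + (-2)·(-1332) + (7)·(-411) + (7)·(2071) + (18)·(-759) = 25
p = 11; digits c_i = Σ_j d_{ij}·11^j, 0 ≤ d_{ij} < 11:
  c_1 = 16 = 5·11^0 + 1·11^1
  c_2 = 43 = 10·11^0 + 3·11^1
  c_3 = 21 = 10·11^0 + 1·11^1
  c_4 = 22 = 0·11^0 + 2·11^1
  c_5 = 48 = 4·11^0 + 4·11^1
  c_6 = 53 = 9·11^0 + 4·11^1
  c_7 = 51 = 7·11^0 + 4·11^1
  c_8 = 25 = 3·11^0 + 2·11^1
p-restricted factor λ_0 = (5, 10, 10, 0, 4, 9, 7, 3)
p-restricted factor λ_1 = (1, 3, 1, 2, 4, 4, 4, 2)

((5, 10, 10, 0, 4, 9, 7, 3), (1, 3, 1, 2, 4, 4, 4, 2))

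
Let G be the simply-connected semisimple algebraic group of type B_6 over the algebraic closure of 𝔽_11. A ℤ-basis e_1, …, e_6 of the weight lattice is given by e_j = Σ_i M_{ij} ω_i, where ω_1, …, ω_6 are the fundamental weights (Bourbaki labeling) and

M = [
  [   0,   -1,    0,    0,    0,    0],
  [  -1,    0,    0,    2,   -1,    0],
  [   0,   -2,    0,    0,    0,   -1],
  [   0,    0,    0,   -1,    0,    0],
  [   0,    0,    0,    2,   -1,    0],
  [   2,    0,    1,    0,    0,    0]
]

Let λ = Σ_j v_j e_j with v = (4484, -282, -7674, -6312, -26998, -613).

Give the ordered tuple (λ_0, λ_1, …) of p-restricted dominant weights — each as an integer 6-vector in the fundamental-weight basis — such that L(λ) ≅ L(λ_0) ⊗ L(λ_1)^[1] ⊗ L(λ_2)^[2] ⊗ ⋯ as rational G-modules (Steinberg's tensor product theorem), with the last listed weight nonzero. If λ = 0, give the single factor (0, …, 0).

((7, 1, 0, 9, 8, 7), (3, 8, 8, 1, 8, 7), (2, 4, 9, 8, 8, 10), (0, 7, 0, 4, 10, 0))

Compute c_i = Σ_j M_{ij} v_j with v = (4484, -282, -7674, -6312, -26998, -613):
  c_1 = 0*4484 + -1*-282 + 0*-7674 + 0*-6312 + 0*-26998 + 0*-613 = 282
  c_2 = -1*4484 + 0*-282 + 0*-7674 + 2*-6312 + -1*-26998 + 0*-613 = 9890
  c_3 = 0*4484 + -2*-282 + 0*-7674 + 0*-6312 + 0*-26998 + -1*-613 = 1177
  c_4 = 0*4484 + 0*-282 + 0*-7674 + -1*-6312 + 0*-26998 + 0*-613 = 6312
  c_5 = 0*4484 + 0*-282 + 0*-7674 + 2*-6312 + -1*-26998 + 0*-613 = 14374
  c_6 = 2*4484 + 0*-282 + 1*-7674 + 0*-6312 + 0*-26998 + 0*-613 = 1294
Writing each c_i in base p = 11:
  c_1 = 282 = 7·11^0 + 3·11^1 + 2·11^2
  c_2 = 9890 = 1·11^0 + 8·11^1 + 4·11^2 + 7·11^3
  c_3 = 1177 = 0·11^0 + 8·11^1 + 9·11^2
  c_4 = 6312 = 9·11^0 + 1·11^1 + 8·11^2 + 4·11^3
  c_5 = 14374 = 8·11^0 + 8·11^1 + 8·11^2 + 10·11^3
  c_6 = 1294 = 7·11^0 + 7·11^1 + 10·11^2
Factor λ_0 = (7, 1, 0, 9, 8, 7)
Factor λ_1 = (3, 8, 8, 1, 8, 7)
Factor λ_2 = (2, 4, 9, 8, 8, 10)
Factor λ_3 = (0, 7, 0, 4, 10, 0)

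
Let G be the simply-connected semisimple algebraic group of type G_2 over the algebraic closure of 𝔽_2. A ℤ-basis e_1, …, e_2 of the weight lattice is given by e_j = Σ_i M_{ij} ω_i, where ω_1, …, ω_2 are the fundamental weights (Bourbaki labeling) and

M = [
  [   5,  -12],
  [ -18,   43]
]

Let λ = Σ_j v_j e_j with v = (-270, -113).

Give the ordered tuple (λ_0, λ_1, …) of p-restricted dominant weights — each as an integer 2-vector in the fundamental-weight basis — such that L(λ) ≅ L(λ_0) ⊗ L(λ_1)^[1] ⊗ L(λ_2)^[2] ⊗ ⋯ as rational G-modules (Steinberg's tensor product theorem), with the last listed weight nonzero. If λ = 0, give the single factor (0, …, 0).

((0, 1), (1, 0), (1, 0))

Compute c_i = Σ_j M_{ij} v_j with v = (-270, -113):
  c_1 = (5)·(-270) + (-12)·(-113) = 6
  c_2 = (-18)·(-270) + (43)·(-113) = 1
Base-2 expansion of each c_i:
  c_1 = 6 = 0·2^0 + 1·2^1 + 1·2^2
  c_2 = 1 = 1·2^0
λ_0 = (0, 1)
λ_1 = (1, 0)
λ_2 = (1, 0)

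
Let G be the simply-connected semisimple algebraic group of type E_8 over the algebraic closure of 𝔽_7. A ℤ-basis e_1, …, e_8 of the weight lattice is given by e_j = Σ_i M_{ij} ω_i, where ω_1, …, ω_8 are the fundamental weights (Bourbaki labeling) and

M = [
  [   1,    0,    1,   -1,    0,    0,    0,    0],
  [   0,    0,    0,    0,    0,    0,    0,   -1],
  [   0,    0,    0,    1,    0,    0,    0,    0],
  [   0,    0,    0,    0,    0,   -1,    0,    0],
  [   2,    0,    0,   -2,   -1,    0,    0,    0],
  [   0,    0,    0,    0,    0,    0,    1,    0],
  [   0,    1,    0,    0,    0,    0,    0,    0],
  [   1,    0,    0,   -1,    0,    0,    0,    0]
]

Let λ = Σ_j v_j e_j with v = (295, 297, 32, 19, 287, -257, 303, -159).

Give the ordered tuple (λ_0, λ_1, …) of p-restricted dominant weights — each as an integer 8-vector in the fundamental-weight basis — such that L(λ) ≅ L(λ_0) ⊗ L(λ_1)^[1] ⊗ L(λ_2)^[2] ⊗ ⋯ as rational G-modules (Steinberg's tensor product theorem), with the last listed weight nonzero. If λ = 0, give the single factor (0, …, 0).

((0, 5, 5, 5, 6, 2, 3, 3), (2, 1, 2, 1, 2, 1, 0, 4), (6, 3, 0, 5, 5, 6, 6, 5))

Converting to the ω-basis (c_i = row i of M dotted with v = (295, 297, 32, 19, 287, -257, 303, -159)):
  c_1 = 1·295 + 0·297 + 1·32 + (-1)·(19) + 0·287 + (0)·(-257) + 0·303 + (0)·(-159) = 308
  c_2 = 0·295 + 0·297 + 0·32 + 0·19 + 0·287 + (0)·(-257) + 0·303 + (-1)·(-159) = 159
  c_3 = 0·295 + 0·297 + 0·32 + 1·19 + 0·287 + (0)·(-257) + 0·303 + (0)·(-159) = 19
  c_4 = 0·295 + 0·297 + 0·32 + 0·19 + 0·287 + (-1)·(-257) + 0·303 + (0)·(-159) = 257
  c_5 = 2·295 + 0·297 + 0·32 + (-2)·(19) + (-1)·(287) + (0)·(-257) + 0·303 + (0)·(-159) = 265
  c_6 = 0·295 + 0·297 + 0·32 + 0·19 + 0·287 + (0)·(-257) + 1·303 + (0)·(-159) = 303
  c_7 = 0·295 + 1·297 + 0·32 + 0·19 + 0·287 + (0)·(-257) + 0·303 + (0)·(-159) = 297
  c_8 = 1·295 + 0·297 + 0·32 + (-1)·(19) + 0·287 + (0)·(-257) + 0·303 + (0)·(-159) = 276
Expand coordinatewise in base 7:
  c_1 = 308 = 0·7^0 + 2·7^1 + 6·7^2
  c_2 = 159 = 5·7^0 + 1·7^1 + 3·7^2
  c_3 = 19 = 5·7^0 + 2·7^1
  c_4 = 257 = 5·7^0 + 1·7^1 + 5·7^2
  c_5 = 265 = 6·7^0 + 2·7^1 + 5·7^2
  c_6 = 303 = 2·7^0 + 1·7^1 + 6·7^2
  c_7 = 297 = 3·7^0 + 0·7^1 + 6·7^2
  c_8 = 276 = 3·7^0 + 4·7^1 + 5·7^2
λ_0 = (0, 5, 5, 5, 6, 2, 3, 3)
λ_1 = (2, 1, 2, 1, 2, 1, 0, 4)
λ_2 = (6, 3, 0, 5, 5, 6, 6, 5)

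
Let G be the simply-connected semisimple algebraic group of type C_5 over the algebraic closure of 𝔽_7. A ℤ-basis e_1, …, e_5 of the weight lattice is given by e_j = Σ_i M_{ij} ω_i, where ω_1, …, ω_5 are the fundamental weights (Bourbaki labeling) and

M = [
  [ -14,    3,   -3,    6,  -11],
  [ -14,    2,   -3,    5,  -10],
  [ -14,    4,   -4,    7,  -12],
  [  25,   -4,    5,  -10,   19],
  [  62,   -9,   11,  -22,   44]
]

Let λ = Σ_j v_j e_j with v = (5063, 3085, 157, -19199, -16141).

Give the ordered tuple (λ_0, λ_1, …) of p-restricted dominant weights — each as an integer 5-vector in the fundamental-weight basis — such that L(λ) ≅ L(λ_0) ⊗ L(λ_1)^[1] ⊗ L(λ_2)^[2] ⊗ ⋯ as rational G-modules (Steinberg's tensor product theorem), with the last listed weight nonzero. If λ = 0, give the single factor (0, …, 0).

In the fundamental-weight basis, λ has coordinates c = M·v (v = (5063, 3085, 157, -19199, -16141)):
  c_1 = -14*5063 + 3*3085 + -3*157 + 6*-19199 + -11*-16141 = 259
  c_2 = -14*5063 + 2*3085 + -3*157 + 5*-19199 + -10*-16141 = 232
  c_3 = -14*5063 + 4*3085 + -4*157 + 7*-19199 + -12*-16141 = 129
  c_4 = 25*5063 + -4*3085 + 5*157 + -10*-19199 + 19*-16141 = 331
  c_5 = 62*5063 + -9*3085 + 11*157 + -22*-19199 + 44*-16141 = 42
p = 7; digits c_i = Σ_j d_{ij}·7^j, 0 ≤ d_{ij} < 7:
  c_1 = 259 = 0·7^0 + 2·7^1 + 5·7^2
  c_2 = 232 = 1·7^0 + 5·7^1 + 4·7^2
  c_3 = 129 = 3·7^0 + 4·7^1 + 2·7^2
  c_4 = 331 = 2·7^0 + 5·7^1 + 6·7^2
  c_5 = 42 = 0·7^0 + 6·7^1
λ_0 = (0, 1, 3, 2, 0)
λ_1 = (2, 5, 4, 5, 6)
λ_2 = (5, 4, 2, 6, 0)

((0, 1, 3, 2, 0), (2, 5, 4, 5, 6), (5, 4, 2, 6, 0))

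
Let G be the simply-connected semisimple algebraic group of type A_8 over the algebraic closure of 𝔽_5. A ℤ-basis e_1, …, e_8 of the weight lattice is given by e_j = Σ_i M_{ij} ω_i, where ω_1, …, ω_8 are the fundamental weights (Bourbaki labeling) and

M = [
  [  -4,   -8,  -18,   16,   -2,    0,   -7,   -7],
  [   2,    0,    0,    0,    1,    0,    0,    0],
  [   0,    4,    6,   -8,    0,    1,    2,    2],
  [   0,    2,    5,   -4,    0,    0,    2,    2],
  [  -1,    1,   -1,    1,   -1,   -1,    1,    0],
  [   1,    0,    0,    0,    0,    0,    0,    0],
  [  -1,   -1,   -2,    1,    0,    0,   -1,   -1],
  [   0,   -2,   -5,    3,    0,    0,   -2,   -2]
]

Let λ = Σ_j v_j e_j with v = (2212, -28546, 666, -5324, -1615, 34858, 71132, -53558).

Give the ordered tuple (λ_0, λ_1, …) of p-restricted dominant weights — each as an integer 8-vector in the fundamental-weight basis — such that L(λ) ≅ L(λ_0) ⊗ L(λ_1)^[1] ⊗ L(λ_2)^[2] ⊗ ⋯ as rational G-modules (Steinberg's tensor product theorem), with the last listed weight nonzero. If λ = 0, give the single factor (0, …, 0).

((0, 4, 0, 2, 1, 2, 4, 2), (2, 1, 2, 1, 3, 2, 0, 3), (2, 2, 1, 2, 0, 3, 4, 0), (0, 2, 4, 1, 4, 2, 1, 1), (4, 4, 3, 4, 1, 3, 3, 4))

Compute c_i = Σ_j M_{ij} v_j with v = (2212, -28546, 666, -5324, -1615, 34858, 71132, -53558):
  c_1 = (-4)·(2212) + (-8)·(-28546) + (-18)·(666) + (16)·(-5324) + (-2)·(-1615) + 0·34858 + (-7)·(71132) + (-7)·(-53558) = 2560
  c_2 = 2·2212 + (0)·(-28546) + 0·666 + (0)·(-5324) + (1)·(-1615) + 0·34858 + 0·71132 + (0)·(-53558) = 2809
  c_3 = 0·2212 + (4)·(-28546) + 6·666 + (-8)·(-5324) + (0)·(-1615) + 1·34858 + 2·71132 + (2)·(-53558) = 2410
  c_4 = 0·2212 + (2)·(-28546) + 5·666 + (-4)·(-5324) + (0)·(-1615) + 0·34858 + 2·71132 + (2)·(-53558) = 2682
  c_5 = (-1)·(2212) + (1)·(-28546) + (-1)·(666) + (1)·(-5324) + (-1)·(-1615) + (-1)·(34858) + 1·71132 + (0)·(-53558) = 1141
  c_6 = 1·2212 + (0)·(-28546) + 0·666 + (0)·(-5324) + (0)·(-1615) + 0·34858 + 0·71132 + (0)·(-53558) = 2212
  c_7 = (-1)·(2212) + (-1)·(-28546) + (-2)·(666) + (1)·(-5324) + (0)·(-1615) + 0·34858 + (-1)·(71132) + (-1)·(-53558) = 2104
  c_8 = 0·2212 + (-2)·(-28546) + (-5)·(666) + (3)·(-5324) + (0)·(-1615) + 0·34858 + (-2)·(71132) + (-2)·(-53558) = 2642
Writing each c_i in base p = 5:
  c_1 = 2560 = 0·5^0 + 2·5^1 + 2·5^2 + 0·5^3 + 4·5^4
  c_2 = 2809 = 4·5^0 + 1·5^1 + 2·5^2 + 2·5^3 + 4·5^4
  c_3 = 2410 = 0·5^0 + 2·5^1 + 1·5^2 + 4·5^3 + 3·5^4
  c_4 = 2682 = 2·5^0 + 1·5^1 + 2·5^2 + 1·5^3 + 4·5^4
  c_5 = 1141 = 1·5^0 + 3·5^1 + 0·5^2 + 4·5^3 + 1·5^4
  c_6 = 2212 = 2·5^0 + 2·5^1 + 3·5^2 + 2·5^3 + 3·5^4
  c_7 = 2104 = 4·5^0 + 0·5^1 + 4·5^2 + 1·5^3 + 3·5^4
  c_8 = 2642 = 2·5^0 + 3·5^1 + 0·5^2 + 1·5^3 + 4·5^4
λ_0 = (0, 4, 0, 2, 1, 2, 4, 2)
λ_1 = (2, 1, 2, 1, 3, 2, 0, 3)
λ_2 = (2, 2, 1, 2, 0, 3, 4, 0)
λ_3 = (0, 2, 4, 1, 4, 2, 1, 1)
λ_4 = (4, 4, 3, 4, 1, 3, 3, 4)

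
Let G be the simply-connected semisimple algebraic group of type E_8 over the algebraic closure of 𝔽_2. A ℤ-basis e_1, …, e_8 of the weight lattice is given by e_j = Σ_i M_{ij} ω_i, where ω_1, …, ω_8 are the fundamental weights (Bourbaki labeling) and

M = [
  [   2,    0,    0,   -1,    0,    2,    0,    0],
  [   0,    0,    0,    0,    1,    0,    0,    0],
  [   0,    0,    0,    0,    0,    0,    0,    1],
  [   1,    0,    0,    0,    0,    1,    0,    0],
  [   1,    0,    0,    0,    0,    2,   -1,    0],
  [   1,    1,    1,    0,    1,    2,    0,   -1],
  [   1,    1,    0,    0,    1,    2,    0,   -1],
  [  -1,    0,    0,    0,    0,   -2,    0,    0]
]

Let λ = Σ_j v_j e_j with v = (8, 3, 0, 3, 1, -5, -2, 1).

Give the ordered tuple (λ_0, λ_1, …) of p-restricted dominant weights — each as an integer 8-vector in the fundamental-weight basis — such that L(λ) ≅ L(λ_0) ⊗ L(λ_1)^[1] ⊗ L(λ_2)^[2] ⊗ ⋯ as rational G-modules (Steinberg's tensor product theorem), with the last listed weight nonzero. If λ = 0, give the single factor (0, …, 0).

Change of basis e → ω: c = M·v where v = (8, 3, 0, 3, 1, -5, -2, 1):
  c_1 = (2)·(8) + (0)·(3) + (0)·(0) + (-1)·(3) + (0)·(1) + (2)·(-5) + (0)·(-2) + (0)·(1) = 3
  c_2 = (0)·(8) + (0)·(3) + (0)·(0) + (0)·(3) + (1)·(1) + (0)·(-5) + (0)·(-2) + (0)·(1) = 1
  c_3 = (0)·(8) + (0)·(3) + (0)·(0) + (0)·(3) + (0)·(1) + (0)·(-5) + (0)·(-2) + (1)·(1) = 1
  c_4 = (1)·(8) + (0)·(3) + (0)·(0) + (0)·(3) + (0)·(1) + (1)·(-5) + (0)·(-2) + (0)·(1) = 3
  c_5 = (1)·(8) + (0)·(3) + (0)·(0) + (0)·(3) + (0)·(1) + (2)·(-5) + (-1)·(-2) + (0)·(1) = 0
  c_6 = (1)·(8) + (1)·(3) + (1)·(0) + (0)·(3) + (1)·(1) + (2)·(-5) + (0)·(-2) + (-1)·(1) = 1
  c_7 = (1)·(8) + (1)·(3) + (0)·(0) + (0)·(3) + (1)·(1) + (2)·(-5) + (0)·(-2) + (-1)·(1) = 1
  c_8 = (-1)·(8) + (0)·(3) + (0)·(0) + (0)·(3) + (0)·(1) + (-2)·(-5) + (0)·(-2) + (0)·(1) = 2
p = 2; digits c_i = Σ_j d_{ij}·2^j, 0 ≤ d_{ij} < 2:
  c_1 = 3 = 1·2^0 + 1·2^1
  c_2 = 1 = 1·2^0
  c_3 = 1 = 1·2^0
  c_4 = 3 = 1·2^0 + 1·2^1
  c_5 = 0
  c_6 = 1 = 1·2^0
  c_7 = 1 = 1·2^0
  c_8 = 2 = 0·2^0 + 1·2^1
Factor λ_0 = (1, 1, 1, 1, 0, 1, 1, 0)
Factor λ_1 = (1, 0, 0, 1, 0, 0, 0, 1)

((1, 1, 1, 1, 0, 1, 1, 0), (1, 0, 0, 1, 0, 0, 0, 1))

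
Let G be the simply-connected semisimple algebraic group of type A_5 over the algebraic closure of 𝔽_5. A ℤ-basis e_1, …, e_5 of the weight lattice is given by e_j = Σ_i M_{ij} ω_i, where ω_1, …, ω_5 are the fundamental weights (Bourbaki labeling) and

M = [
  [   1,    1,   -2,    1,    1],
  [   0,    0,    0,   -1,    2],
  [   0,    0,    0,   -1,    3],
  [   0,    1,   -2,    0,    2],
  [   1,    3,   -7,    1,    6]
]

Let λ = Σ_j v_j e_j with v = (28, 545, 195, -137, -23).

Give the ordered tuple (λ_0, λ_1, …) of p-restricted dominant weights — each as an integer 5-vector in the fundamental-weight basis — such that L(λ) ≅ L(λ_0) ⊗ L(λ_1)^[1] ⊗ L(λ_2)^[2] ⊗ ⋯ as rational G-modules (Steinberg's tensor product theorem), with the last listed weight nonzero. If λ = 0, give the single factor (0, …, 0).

In the fundamental-weight basis, λ has coordinates c = M·v (v = (28, 545, 195, -137, -23)):
  c_1 = (1)·(28) + (1)·(545) + (-2)·(195) + (1)·(-137) + (1)·(-23) = 23
  c_2 = (0)·(28) + (0)·(545) + (0)·(195) + (-1)·(-137) + (2)·(-23) = 91
  c_3 = (0)·(28) + (0)·(545) + (0)·(195) + (-1)·(-137) + (3)·(-23) = 68
  c_4 = (0)·(28) + (1)·(545) + (-2)·(195) + (0)·(-137) + (2)·(-23) = 109
  c_5 = (1)·(28) + (3)·(545) + (-7)·(195) + (1)·(-137) + (6)·(-23) = 23
Expand coordinatewise in base 5:
  c_1 = 23 = 3·5^0 + 4·5^1
  c_2 = 91 = 1·5^0 + 3·5^1 + 3·5^2
  c_3 = 68 = 3·5^0 + 3·5^1 + 2·5^2
  c_4 = 109 = 4·5^0 + 1·5^1 + 4·5^2
  c_5 = 23 = 3·5^0 + 4·5^1
λ_0 = (3, 1, 3, 4, 3)
λ_1 = (4, 3, 3, 1, 4)
λ_2 = (0, 3, 2, 4, 0)

((3, 1, 3, 4, 3), (4, 3, 3, 1, 4), (0, 3, 2, 4, 0))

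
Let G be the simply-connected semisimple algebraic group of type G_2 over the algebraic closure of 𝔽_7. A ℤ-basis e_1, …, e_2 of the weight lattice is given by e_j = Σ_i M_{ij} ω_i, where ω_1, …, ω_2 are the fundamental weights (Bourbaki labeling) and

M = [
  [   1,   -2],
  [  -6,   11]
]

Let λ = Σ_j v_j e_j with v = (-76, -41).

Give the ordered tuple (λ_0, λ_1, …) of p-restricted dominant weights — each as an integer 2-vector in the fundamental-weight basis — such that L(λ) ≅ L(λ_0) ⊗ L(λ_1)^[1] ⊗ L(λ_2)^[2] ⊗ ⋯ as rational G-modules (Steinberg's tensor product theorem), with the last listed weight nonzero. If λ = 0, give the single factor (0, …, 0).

In the fundamental-weight basis, λ has coordinates c = M·v (v = (-76, -41)):
  c_1 = (1)·(-76) + (-2)·(-41) = 6
  c_2 = (-6)·(-76) + (11)·(-41) = 5
Base-7 expansion of each c_i:
  c_1 = 6 = 6·7^0
  c_2 = 5 = 5·7^0
p-restricted factor λ_0 = (6, 5)

((6, 5),)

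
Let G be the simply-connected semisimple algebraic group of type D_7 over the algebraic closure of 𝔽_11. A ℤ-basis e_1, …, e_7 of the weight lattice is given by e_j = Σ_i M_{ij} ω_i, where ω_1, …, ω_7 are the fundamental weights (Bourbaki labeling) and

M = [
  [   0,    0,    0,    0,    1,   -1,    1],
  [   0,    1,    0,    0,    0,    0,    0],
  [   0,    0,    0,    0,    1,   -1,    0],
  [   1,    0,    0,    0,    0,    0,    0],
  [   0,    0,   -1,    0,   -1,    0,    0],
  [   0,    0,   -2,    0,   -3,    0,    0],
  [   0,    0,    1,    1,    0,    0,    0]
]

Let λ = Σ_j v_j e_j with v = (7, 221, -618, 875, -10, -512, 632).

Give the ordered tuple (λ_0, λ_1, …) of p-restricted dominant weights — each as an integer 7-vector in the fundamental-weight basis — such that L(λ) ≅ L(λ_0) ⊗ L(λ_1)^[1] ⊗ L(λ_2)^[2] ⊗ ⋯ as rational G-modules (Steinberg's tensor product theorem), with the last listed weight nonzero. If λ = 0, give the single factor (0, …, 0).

((1, 1, 7, 7, 1, 1, 4), (4, 9, 1, 0, 2, 5, 1), (9, 1, 4, 0, 5, 10, 2))

Compute c_i = Σ_j M_{ij} v_j with v = (7, 221, -618, 875, -10, -512, 632):
  c_1 = (0)·(7) + (0)·(221) + (0)·(-618) + (0)·(875) + (1)·(-10) + (-1)·(-512) + (1)·(632) = 1134
  c_2 = (0)·(7) + (1)·(221) + (0)·(-618) + (0)·(875) + (0)·(-10) + (0)·(-512) + (0)·(632) = 221
  c_3 = (0)·(7) + (0)·(221) + (0)·(-618) + (0)·(875) + (1)·(-10) + (-1)·(-512) + (0)·(632) = 502
  c_4 = (1)·(7) + (0)·(221) + (0)·(-618) + (0)·(875) + (0)·(-10) + (0)·(-512) + (0)·(632) = 7
  c_5 = (0)·(7) + (0)·(221) + (-1)·(-618) + (0)·(875) + (-1)·(-10) + (0)·(-512) + (0)·(632) = 628
  c_6 = (0)·(7) + (0)·(221) + (-2)·(-618) + (0)·(875) + (-3)·(-10) + (0)·(-512) + (0)·(632) = 1266
  c_7 = (0)·(7) + (0)·(221) + (1)·(-618) + (1)·(875) + (0)·(-10) + (0)·(-512) + (0)·(632) = 257
Expand coordinatewise in base 11:
  c_1 = 1134 = 1·11^0 + 4·11^1 + 9·11^2
  c_2 = 221 = 1·11^0 + 9·11^1 + 1·11^2
  c_3 = 502 = 7·11^0 + 1·11^1 + 4·11^2
  c_4 = 7 = 7·11^0
  c_5 = 628 = 1·11^0 + 2·11^1 + 5·11^2
  c_6 = 1266 = 1·11^0 + 5·11^1 + 10·11^2
  c_7 = 257 = 4·11^0 + 1·11^1 + 2·11^2
Factor λ_0 = (1, 1, 7, 7, 1, 1, 4)
Factor λ_1 = (4, 9, 1, 0, 2, 5, 1)
Factor λ_2 = (9, 1, 4, 0, 5, 10, 2)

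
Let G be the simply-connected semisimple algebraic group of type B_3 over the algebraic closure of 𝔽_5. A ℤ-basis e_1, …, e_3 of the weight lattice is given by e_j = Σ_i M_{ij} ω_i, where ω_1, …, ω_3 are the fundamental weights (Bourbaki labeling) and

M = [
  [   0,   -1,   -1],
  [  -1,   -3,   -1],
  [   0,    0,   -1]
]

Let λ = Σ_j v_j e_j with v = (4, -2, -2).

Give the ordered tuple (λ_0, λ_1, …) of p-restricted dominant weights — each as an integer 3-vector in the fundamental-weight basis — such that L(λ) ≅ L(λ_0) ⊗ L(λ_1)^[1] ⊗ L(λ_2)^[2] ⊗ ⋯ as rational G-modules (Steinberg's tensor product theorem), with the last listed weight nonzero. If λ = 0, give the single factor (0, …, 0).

((4, 4, 2),)

In the fundamental-weight basis, λ has coordinates c = M·v (v = (4, -2, -2)):
  c_1 = 0·4 + (-1)·(-2) + (-1)·(-2) = 4
  c_2 = (-1)·(4) + (-3)·(-2) + (-1)·(-2) = 4
  c_3 = 0·4 + (0)·(-2) + (-1)·(-2) = 2
Base-5 expansion of each c_i:
  c_1 = 4 = 4·5^0
  c_2 = 4 = 4·5^0
  c_3 = 2 = 2·5^0
p-restricted factor λ_0 = (4, 4, 2)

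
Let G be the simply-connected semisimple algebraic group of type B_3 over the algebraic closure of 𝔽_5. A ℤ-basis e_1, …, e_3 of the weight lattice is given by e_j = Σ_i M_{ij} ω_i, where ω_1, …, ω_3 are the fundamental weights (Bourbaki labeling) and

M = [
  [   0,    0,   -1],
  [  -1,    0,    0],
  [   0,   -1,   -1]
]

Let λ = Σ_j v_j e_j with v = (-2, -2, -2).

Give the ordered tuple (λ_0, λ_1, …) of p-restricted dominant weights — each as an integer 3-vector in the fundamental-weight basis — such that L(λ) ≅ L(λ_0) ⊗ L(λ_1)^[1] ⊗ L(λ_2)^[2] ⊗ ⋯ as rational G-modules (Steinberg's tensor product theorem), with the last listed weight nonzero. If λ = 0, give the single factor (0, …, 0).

((2, 2, 4),)

ω-coordinates c = M·v, v = (-2, -2, -2):
  c_1 = (0)·(-2) + (0)·(-2) + (-1)·(-2) = 2
  c_2 = (-1)·(-2) + (0)·(-2) + (0)·(-2) = 2
  c_3 = (0)·(-2) + (-1)·(-2) + (-1)·(-2) = 4
Base-5 expansion of each c_i:
  c_1 = 2 = 2·5^0
  c_2 = 2 = 2·5^0
  c_3 = 4 = 4·5^0
λ_0 = (2, 2, 4)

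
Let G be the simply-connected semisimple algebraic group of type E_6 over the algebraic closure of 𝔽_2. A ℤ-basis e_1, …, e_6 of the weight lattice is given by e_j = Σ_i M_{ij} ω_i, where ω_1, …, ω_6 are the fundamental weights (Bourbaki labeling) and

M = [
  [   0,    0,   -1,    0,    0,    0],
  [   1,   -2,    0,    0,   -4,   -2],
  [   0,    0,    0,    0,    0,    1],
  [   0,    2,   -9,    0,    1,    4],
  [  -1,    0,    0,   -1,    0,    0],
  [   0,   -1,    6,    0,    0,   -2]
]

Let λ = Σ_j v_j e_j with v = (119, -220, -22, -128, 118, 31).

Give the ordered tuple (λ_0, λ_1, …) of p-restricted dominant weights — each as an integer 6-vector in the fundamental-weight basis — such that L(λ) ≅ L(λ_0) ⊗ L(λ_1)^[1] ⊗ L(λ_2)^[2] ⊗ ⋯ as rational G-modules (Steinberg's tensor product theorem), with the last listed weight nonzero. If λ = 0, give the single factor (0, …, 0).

((0, 1, 1, 0, 1, 0), (1, 0, 1, 0, 0, 1), (1, 0, 1, 0, 0, 0), (0, 1, 1, 0, 1, 1), (1, 1, 1, 0, 0, 1))

ω-coordinates c = M·v, v = (119, -220, -22, -128, 118, 31):
  c_1 = 0*119 + 0*-220 + -1*-22 + 0*-128 + 0*118 + 0*31 = 22
  c_2 = 1*119 + -2*-220 + 0*-22 + 0*-128 + -4*118 + -2*31 = 25
  c_3 = 0*119 + 0*-220 + 0*-22 + 0*-128 + 0*118 + 1*31 = 31
  c_4 = 0*119 + 2*-220 + -9*-22 + 0*-128 + 1*118 + 4*31 = 0
  c_5 = -1*119 + 0*-220 + 0*-22 + -1*-128 + 0*118 + 0*31 = 9
  c_6 = 0*119 + -1*-220 + 6*-22 + 0*-128 + 0*118 + -2*31 = 26
Base-2 expansion of each c_i:
  c_1 = 22 = 0·2^0 + 1·2^1 + 1·2^2 + 0·2^3 + 1·2^4
  c_2 = 25 = 1·2^0 + 0·2^1 + 0·2^2 + 1·2^3 + 1·2^4
  c_3 = 31 = 1·2^0 + 1·2^1 + 1·2^2 + 1·2^3 + 1·2^4
  c_4 = 0
  c_5 = 9 = 1·2^0 + 0·2^1 + 0·2^2 + 1·2^3
  c_6 = 26 = 0·2^0 + 1·2^1 + 0·2^2 + 1·2^3 + 1·2^4
p-restricted factor λ_0 = (0, 1, 1, 0, 1, 0)
p-restricted factor λ_1 = (1, 0, 1, 0, 0, 1)
p-restricted factor λ_2 = (1, 0, 1, 0, 0, 0)
p-restricted factor λ_3 = (0, 1, 1, 0, 1, 1)
p-restricted factor λ_4 = (1, 1, 1, 0, 0, 1)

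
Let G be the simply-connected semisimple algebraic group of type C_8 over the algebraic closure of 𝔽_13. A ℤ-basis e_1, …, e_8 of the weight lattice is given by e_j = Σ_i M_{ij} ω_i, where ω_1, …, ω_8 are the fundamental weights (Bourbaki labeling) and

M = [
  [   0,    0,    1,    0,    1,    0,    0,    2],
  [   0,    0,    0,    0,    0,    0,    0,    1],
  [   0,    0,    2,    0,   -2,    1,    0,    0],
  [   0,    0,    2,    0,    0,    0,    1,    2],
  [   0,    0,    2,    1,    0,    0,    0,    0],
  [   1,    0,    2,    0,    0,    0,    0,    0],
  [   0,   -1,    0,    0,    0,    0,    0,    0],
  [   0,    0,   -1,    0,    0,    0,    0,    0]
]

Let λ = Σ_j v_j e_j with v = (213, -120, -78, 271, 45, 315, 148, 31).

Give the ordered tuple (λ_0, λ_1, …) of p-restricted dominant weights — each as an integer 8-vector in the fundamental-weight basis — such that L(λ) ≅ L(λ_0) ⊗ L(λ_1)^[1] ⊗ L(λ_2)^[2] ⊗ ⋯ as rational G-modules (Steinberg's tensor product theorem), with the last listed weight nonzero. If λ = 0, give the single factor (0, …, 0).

Compute c_i = Σ_j M_{ij} v_j with v = (213, -120, -78, 271, 45, 315, 148, 31):
  c_1 = 0·213 + (0)·(-120) + (1)·(-78) + 0·271 + 1·45 + 0·315 + 0·148 + 2·31 = 29
  c_2 = 0·213 + (0)·(-120) + (0)·(-78) + 0·271 + 0·45 + 0·315 + 0·148 + 1·31 = 31
  c_3 = 0·213 + (0)·(-120) + (2)·(-78) + 0·271 + (-2)·(45) + 1·315 + 0·148 + 0·31 = 69
  c_4 = 0·213 + (0)·(-120) + (2)·(-78) + 0·271 + 0·45 + 0·315 + 1·148 + 2·31 = 54
  c_5 = 0·213 + (0)·(-120) + (2)·(-78) + 1·271 + 0·45 + 0·315 + 0·148 + 0·31 = 115
  c_6 = 1·213 + (0)·(-120) + (2)·(-78) + 0·271 + 0·45 + 0·315 + 0·148 + 0·31 = 57
  c_7 = 0·213 + (-1)·(-120) + (0)·(-78) + 0·271 + 0·45 + 0·315 + 0·148 + 0·31 = 120
  c_8 = 0·213 + (0)·(-120) + (-1)·(-78) + 0·271 + 0·45 + 0·315 + 0·148 + 0·31 = 78
Base-13 expansion of each c_i:
  c_1 = 29 = 3·13^0 + 2·13^1
  c_2 = 31 = 5·13^0 + 2·13^1
  c_3 = 69 = 4·13^0 + 5·13^1
  c_4 = 54 = 2·13^0 + 4·13^1
  c_5 = 115 = 11·13^0 + 8·13^1
  c_6 = 57 = 5·13^0 + 4·13^1
  c_7 = 120 = 3·13^0 + 9·13^1
  c_8 = 78 = 0·13^0 + 6·13^1
λ_0 = (3, 5, 4, 2, 11, 5, 3, 0)
λ_1 = (2, 2, 5, 4, 8, 4, 9, 6)

((3, 5, 4, 2, 11, 5, 3, 0), (2, 2, 5, 4, 8, 4, 9, 6))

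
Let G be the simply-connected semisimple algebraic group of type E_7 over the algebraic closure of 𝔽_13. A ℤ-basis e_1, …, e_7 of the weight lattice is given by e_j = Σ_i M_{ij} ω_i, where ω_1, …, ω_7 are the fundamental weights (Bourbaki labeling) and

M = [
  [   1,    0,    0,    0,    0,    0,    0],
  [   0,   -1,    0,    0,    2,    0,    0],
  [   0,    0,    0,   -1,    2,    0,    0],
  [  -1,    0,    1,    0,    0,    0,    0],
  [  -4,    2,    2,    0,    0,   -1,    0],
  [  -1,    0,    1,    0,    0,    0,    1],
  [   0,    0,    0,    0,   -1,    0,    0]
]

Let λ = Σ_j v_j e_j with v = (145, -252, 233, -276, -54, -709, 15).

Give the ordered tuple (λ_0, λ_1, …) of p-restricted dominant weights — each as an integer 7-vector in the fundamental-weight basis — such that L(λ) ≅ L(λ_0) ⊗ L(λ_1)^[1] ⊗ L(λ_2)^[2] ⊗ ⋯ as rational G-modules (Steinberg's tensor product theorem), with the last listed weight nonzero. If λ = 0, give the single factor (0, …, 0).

((2, 1, 12, 10, 0, 12, 2), (11, 11, 12, 6, 7, 7, 4))

In the fundamental-weight basis, λ has coordinates c = M·v (v = (145, -252, 233, -276, -54, -709, 15)):
  c_1 = 1·145 + (0)·(-252) + 0·233 + (0)·(-276) + (0)·(-54) + (0)·(-709) + 0·15 = 145
  c_2 = 0·145 + (-1)·(-252) + 0·233 + (0)·(-276) + (2)·(-54) + (0)·(-709) + 0·15 = 144
  c_3 = 0·145 + (0)·(-252) + 0·233 + (-1)·(-276) + (2)·(-54) + (0)·(-709) + 0·15 = 168
  c_4 = (-1)·(145) + (0)·(-252) + 1·233 + (0)·(-276) + (0)·(-54) + (0)·(-709) + 0·15 = 88
  c_5 = (-4)·(145) + (2)·(-252) + 2·233 + (0)·(-276) + (0)·(-54) + (-1)·(-709) + 0·15 = 91
  c_6 = (-1)·(145) + (0)·(-252) + 1·233 + (0)·(-276) + (0)·(-54) + (0)·(-709) + 1·15 = 103
  c_7 = 0·145 + (0)·(-252) + 0·233 + (0)·(-276) + (-1)·(-54) + (0)·(-709) + 0·15 = 54
Writing each c_i in base p = 13:
  c_1 = 145 = 2·13^0 + 11·13^1
  c_2 = 144 = 1·13^0 + 11·13^1
  c_3 = 168 = 12·13^0 + 12·13^1
  c_4 = 88 = 10·13^0 + 6·13^1
  c_5 = 91 = 0·13^0 + 7·13^1
  c_6 = 103 = 12·13^0 + 7·13^1
  c_7 = 54 = 2·13^0 + 4·13^1
p-restricted factor λ_0 = (2, 1, 12, 10, 0, 12, 2)
p-restricted factor λ_1 = (11, 11, 12, 6, 7, 7, 4)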